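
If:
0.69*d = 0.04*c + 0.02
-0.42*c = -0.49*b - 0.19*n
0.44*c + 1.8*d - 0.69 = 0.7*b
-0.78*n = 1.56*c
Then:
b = -1.74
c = -1.07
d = -0.03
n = 2.13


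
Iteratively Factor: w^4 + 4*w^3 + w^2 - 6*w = (w)*(w^3 + 4*w^2 + w - 6) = w*(w + 3)*(w^2 + w - 2) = w*(w - 1)*(w + 3)*(w + 2)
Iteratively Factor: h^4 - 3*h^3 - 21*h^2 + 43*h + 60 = (h + 1)*(h^3 - 4*h^2 - 17*h + 60) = (h + 1)*(h + 4)*(h^2 - 8*h + 15) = (h - 5)*(h + 1)*(h + 4)*(h - 3)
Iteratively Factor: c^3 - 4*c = (c - 2)*(c^2 + 2*c) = (c - 2)*(c + 2)*(c)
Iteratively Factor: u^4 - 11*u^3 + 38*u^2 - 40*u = (u)*(u^3 - 11*u^2 + 38*u - 40) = u*(u - 5)*(u^2 - 6*u + 8) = u*(u - 5)*(u - 4)*(u - 2)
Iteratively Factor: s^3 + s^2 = (s)*(s^2 + s) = s*(s + 1)*(s)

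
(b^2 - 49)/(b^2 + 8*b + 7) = (b - 7)/(b + 1)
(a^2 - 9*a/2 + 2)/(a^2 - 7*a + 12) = (a - 1/2)/(a - 3)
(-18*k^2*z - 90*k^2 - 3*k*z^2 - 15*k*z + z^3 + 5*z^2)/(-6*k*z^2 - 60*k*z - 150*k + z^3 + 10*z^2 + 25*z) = (3*k + z)/(z + 5)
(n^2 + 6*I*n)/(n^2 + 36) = n/(n - 6*I)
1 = 1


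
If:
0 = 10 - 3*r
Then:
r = 10/3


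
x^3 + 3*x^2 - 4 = (x - 1)*(x + 2)^2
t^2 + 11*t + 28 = (t + 4)*(t + 7)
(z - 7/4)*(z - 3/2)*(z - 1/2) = z^3 - 15*z^2/4 + 17*z/4 - 21/16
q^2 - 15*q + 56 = (q - 8)*(q - 7)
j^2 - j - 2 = (j - 2)*(j + 1)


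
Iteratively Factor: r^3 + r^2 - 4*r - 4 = (r - 2)*(r^2 + 3*r + 2) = (r - 2)*(r + 1)*(r + 2)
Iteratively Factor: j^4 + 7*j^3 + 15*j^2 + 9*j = (j)*(j^3 + 7*j^2 + 15*j + 9) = j*(j + 3)*(j^2 + 4*j + 3) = j*(j + 3)^2*(j + 1)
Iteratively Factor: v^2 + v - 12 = (v + 4)*(v - 3)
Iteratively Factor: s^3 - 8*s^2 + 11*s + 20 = (s + 1)*(s^2 - 9*s + 20) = (s - 4)*(s + 1)*(s - 5)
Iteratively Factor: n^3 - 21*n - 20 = (n + 4)*(n^2 - 4*n - 5) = (n - 5)*(n + 4)*(n + 1)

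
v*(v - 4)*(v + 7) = v^3 + 3*v^2 - 28*v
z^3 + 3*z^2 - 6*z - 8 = (z - 2)*(z + 1)*(z + 4)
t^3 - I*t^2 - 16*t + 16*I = (t - 4)*(t + 4)*(t - I)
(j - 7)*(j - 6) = j^2 - 13*j + 42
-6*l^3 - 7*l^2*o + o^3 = (-3*l + o)*(l + o)*(2*l + o)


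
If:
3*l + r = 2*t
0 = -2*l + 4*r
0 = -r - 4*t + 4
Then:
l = 8/15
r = 4/15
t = 14/15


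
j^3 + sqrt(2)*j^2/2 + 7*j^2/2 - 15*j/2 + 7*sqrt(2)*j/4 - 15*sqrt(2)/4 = (j - 3/2)*(j + 5)*(j + sqrt(2)/2)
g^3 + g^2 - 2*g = g*(g - 1)*(g + 2)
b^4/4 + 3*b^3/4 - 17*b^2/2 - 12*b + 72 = (b/4 + 1)*(b - 4)*(b - 3)*(b + 6)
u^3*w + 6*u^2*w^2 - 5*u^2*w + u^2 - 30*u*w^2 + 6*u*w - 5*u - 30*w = (u - 5)*(u + 6*w)*(u*w + 1)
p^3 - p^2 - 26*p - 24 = (p - 6)*(p + 1)*(p + 4)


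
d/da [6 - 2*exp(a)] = -2*exp(a)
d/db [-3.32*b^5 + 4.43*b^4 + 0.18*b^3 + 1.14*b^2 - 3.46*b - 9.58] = -16.6*b^4 + 17.72*b^3 + 0.54*b^2 + 2.28*b - 3.46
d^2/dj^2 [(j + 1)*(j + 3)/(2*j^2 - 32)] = (4*j^3 + 57*j^2 + 192*j + 304)/(j^6 - 48*j^4 + 768*j^2 - 4096)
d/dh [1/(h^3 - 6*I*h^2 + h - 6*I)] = (-3*h^2 + 12*I*h - 1)/(h^3 - 6*I*h^2 + h - 6*I)^2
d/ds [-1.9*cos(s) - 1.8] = 1.9*sin(s)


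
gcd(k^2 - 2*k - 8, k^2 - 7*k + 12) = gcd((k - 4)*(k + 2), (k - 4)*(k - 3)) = k - 4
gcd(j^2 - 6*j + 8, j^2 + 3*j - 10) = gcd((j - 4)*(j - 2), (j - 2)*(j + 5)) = j - 2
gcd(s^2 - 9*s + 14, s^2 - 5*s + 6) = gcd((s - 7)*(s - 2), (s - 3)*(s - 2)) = s - 2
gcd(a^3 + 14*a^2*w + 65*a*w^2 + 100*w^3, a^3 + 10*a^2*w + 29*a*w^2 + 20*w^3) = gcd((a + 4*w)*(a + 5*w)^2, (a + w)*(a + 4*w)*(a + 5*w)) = a^2 + 9*a*w + 20*w^2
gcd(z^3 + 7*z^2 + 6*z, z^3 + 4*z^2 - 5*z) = z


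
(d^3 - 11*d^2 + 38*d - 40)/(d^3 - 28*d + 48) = (d - 5)/(d + 6)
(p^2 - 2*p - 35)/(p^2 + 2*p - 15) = (p - 7)/(p - 3)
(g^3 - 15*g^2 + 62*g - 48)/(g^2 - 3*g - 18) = (g^2 - 9*g + 8)/(g + 3)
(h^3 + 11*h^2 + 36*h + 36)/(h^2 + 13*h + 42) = (h^2 + 5*h + 6)/(h + 7)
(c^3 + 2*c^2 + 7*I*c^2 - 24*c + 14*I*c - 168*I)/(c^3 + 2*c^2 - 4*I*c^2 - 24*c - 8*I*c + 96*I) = (c + 7*I)/(c - 4*I)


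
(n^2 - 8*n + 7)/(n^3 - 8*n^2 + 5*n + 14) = (n - 1)/(n^2 - n - 2)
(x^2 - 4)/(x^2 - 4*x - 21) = (4 - x^2)/(-x^2 + 4*x + 21)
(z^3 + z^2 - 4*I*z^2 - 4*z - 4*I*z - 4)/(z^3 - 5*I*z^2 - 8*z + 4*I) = (z + 1)/(z - I)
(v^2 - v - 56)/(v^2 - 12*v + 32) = (v + 7)/(v - 4)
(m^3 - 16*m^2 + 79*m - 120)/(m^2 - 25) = (m^2 - 11*m + 24)/(m + 5)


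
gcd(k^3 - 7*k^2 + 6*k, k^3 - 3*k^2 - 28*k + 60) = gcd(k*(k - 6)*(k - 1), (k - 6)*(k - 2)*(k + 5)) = k - 6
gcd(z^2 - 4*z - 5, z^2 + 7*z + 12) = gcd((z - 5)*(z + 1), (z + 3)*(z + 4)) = 1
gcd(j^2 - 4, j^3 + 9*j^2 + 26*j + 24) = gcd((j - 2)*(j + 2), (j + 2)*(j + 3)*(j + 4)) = j + 2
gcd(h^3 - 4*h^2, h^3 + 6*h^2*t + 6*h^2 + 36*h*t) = h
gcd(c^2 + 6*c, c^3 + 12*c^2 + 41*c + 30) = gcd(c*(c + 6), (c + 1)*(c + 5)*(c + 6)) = c + 6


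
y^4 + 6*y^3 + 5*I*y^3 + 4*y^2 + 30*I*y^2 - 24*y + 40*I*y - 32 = (y + 2)*(y + 4)*(y + I)*(y + 4*I)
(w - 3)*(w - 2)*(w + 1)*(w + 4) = w^4 - 15*w^2 + 10*w + 24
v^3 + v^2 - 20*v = v*(v - 4)*(v + 5)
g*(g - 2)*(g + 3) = g^3 + g^2 - 6*g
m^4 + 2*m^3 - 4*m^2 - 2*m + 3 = (m - 1)^2*(m + 1)*(m + 3)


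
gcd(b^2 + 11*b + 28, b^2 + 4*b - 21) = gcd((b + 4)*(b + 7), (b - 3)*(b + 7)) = b + 7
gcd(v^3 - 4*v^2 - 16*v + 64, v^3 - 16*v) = v^2 - 16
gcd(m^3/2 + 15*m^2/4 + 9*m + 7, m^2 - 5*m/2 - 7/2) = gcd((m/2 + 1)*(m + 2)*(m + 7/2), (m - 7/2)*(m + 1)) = 1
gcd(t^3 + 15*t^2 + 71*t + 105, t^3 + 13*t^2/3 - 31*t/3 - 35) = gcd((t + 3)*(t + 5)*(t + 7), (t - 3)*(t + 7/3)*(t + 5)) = t + 5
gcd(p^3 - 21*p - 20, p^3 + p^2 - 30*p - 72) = p + 4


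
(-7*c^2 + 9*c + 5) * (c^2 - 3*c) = -7*c^4 + 30*c^3 - 22*c^2 - 15*c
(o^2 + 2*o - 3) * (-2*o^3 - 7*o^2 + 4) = -2*o^5 - 11*o^4 - 8*o^3 + 25*o^2 + 8*o - 12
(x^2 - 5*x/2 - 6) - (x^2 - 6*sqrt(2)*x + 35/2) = -5*x/2 + 6*sqrt(2)*x - 47/2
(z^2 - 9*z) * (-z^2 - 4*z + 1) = -z^4 + 5*z^3 + 37*z^2 - 9*z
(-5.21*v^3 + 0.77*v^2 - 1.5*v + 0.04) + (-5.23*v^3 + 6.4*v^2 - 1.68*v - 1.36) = -10.44*v^3 + 7.17*v^2 - 3.18*v - 1.32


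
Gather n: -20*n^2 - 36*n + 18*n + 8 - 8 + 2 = -20*n^2 - 18*n + 2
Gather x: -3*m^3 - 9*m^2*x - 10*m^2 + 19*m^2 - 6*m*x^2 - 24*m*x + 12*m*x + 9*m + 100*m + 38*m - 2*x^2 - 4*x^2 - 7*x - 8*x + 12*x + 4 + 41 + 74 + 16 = -3*m^3 + 9*m^2 + 147*m + x^2*(-6*m - 6) + x*(-9*m^2 - 12*m - 3) + 135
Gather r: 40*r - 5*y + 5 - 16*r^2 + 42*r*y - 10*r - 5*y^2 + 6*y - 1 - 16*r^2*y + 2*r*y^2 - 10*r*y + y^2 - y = r^2*(-16*y - 16) + r*(2*y^2 + 32*y + 30) - 4*y^2 + 4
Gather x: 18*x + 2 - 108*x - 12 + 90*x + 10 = 0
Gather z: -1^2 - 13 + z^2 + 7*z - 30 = z^2 + 7*z - 44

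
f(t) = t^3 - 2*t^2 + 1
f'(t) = 3*t^2 - 4*t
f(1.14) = -0.12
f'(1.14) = -0.66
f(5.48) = 105.51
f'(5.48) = 68.17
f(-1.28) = -4.37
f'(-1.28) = 10.04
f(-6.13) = -304.50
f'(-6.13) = 137.25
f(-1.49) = -6.75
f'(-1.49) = 12.62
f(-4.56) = -135.41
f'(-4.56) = 80.62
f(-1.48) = -6.62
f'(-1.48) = 12.49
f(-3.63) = -73.19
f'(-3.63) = 54.05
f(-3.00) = -44.00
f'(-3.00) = 39.00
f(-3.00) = -44.00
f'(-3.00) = 39.00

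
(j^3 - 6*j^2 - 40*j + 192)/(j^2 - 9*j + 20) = (j^2 - 2*j - 48)/(j - 5)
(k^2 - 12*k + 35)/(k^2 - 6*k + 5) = (k - 7)/(k - 1)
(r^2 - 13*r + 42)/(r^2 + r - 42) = (r - 7)/(r + 7)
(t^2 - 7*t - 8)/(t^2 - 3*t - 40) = (t + 1)/(t + 5)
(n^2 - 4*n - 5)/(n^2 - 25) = (n + 1)/(n + 5)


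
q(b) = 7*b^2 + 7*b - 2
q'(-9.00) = -119.00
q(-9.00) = 502.00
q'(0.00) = 7.00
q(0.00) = -2.00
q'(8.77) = 129.78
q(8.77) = 597.78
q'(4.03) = 63.42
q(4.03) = 139.90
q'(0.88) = 19.32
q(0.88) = 9.58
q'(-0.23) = 3.78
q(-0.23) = -3.24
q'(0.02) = 7.28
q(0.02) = -1.86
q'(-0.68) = -2.52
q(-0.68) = -3.52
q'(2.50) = 42.00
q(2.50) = 59.25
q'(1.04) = 21.56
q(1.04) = 12.85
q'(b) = 14*b + 7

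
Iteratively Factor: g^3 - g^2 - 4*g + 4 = (g + 2)*(g^2 - 3*g + 2) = (g - 2)*(g + 2)*(g - 1)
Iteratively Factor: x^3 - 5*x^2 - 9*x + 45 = (x - 5)*(x^2 - 9) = (x - 5)*(x + 3)*(x - 3)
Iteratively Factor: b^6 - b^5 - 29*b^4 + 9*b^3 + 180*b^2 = (b + 3)*(b^5 - 4*b^4 - 17*b^3 + 60*b^2) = b*(b + 3)*(b^4 - 4*b^3 - 17*b^2 + 60*b) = b^2*(b + 3)*(b^3 - 4*b^2 - 17*b + 60) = b^2*(b - 5)*(b + 3)*(b^2 + b - 12) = b^2*(b - 5)*(b + 3)*(b + 4)*(b - 3)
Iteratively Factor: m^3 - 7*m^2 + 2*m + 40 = (m + 2)*(m^2 - 9*m + 20) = (m - 5)*(m + 2)*(m - 4)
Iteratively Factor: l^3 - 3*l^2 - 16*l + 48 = (l - 3)*(l^2 - 16) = (l - 3)*(l + 4)*(l - 4)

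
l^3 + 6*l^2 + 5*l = l*(l + 1)*(l + 5)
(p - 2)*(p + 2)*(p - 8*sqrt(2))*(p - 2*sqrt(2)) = p^4 - 10*sqrt(2)*p^3 + 28*p^2 + 40*sqrt(2)*p - 128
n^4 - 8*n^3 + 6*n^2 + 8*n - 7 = (n - 7)*(n - 1)^2*(n + 1)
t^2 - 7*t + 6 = (t - 6)*(t - 1)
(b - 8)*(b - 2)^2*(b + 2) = b^4 - 10*b^3 + 12*b^2 + 40*b - 64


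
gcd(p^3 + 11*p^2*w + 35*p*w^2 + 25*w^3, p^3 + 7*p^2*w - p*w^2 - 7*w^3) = p + w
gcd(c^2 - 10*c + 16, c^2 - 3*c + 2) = c - 2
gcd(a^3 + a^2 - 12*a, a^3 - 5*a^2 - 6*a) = a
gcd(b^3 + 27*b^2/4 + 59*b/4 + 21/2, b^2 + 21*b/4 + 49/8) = b + 7/4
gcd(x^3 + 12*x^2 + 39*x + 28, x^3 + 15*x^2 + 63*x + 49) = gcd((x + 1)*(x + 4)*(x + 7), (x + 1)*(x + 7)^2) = x^2 + 8*x + 7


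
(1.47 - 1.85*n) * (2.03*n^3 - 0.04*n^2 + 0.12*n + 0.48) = -3.7555*n^4 + 3.0581*n^3 - 0.2808*n^2 - 0.7116*n + 0.7056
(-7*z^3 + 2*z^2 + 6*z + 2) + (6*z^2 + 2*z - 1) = -7*z^3 + 8*z^2 + 8*z + 1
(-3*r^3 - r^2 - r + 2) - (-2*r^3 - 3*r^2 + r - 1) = -r^3 + 2*r^2 - 2*r + 3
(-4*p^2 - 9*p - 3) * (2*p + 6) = -8*p^3 - 42*p^2 - 60*p - 18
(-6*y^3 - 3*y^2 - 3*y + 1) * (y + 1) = -6*y^4 - 9*y^3 - 6*y^2 - 2*y + 1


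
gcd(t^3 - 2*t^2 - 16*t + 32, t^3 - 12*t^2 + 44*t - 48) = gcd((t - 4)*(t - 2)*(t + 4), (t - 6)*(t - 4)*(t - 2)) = t^2 - 6*t + 8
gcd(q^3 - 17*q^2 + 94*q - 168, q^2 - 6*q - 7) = q - 7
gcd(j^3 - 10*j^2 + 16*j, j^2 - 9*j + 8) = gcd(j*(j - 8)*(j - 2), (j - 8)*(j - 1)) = j - 8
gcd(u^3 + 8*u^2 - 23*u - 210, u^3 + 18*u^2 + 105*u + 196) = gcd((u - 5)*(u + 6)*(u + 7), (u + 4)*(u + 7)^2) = u + 7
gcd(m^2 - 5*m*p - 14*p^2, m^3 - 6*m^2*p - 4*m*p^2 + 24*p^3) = m + 2*p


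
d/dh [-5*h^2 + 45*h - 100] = 45 - 10*h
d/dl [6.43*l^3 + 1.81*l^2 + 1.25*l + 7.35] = 19.29*l^2 + 3.62*l + 1.25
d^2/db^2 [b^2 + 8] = 2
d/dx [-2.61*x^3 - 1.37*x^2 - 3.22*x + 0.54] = -7.83*x^2 - 2.74*x - 3.22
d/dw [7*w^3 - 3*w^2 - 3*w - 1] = 21*w^2 - 6*w - 3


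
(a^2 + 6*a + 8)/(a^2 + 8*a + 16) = (a + 2)/(a + 4)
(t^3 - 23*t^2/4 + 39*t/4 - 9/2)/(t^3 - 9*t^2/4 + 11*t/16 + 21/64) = 16*(t^2 - 5*t + 6)/(16*t^2 - 24*t - 7)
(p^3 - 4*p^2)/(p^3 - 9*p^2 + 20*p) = p/(p - 5)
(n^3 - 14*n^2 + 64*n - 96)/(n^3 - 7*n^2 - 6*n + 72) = (n - 4)/(n + 3)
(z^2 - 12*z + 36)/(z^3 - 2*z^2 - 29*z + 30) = (z - 6)/(z^2 + 4*z - 5)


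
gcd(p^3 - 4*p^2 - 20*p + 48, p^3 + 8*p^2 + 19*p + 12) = p + 4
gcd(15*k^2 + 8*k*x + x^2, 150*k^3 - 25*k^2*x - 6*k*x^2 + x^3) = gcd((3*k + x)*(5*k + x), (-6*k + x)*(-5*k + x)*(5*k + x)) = 5*k + x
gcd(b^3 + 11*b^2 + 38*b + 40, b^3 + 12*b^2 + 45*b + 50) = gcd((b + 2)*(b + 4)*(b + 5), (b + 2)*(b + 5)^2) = b^2 + 7*b + 10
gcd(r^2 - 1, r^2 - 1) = r^2 - 1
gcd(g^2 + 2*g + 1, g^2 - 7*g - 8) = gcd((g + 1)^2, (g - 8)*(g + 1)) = g + 1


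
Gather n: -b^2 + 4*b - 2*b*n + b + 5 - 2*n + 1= -b^2 + 5*b + n*(-2*b - 2) + 6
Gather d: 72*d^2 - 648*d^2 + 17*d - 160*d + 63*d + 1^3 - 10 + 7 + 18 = -576*d^2 - 80*d + 16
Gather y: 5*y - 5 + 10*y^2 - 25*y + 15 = 10*y^2 - 20*y + 10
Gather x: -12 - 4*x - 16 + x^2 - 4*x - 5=x^2 - 8*x - 33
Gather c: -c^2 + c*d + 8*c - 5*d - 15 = -c^2 + c*(d + 8) - 5*d - 15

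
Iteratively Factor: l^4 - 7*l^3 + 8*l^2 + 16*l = (l + 1)*(l^3 - 8*l^2 + 16*l) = (l - 4)*(l + 1)*(l^2 - 4*l) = l*(l - 4)*(l + 1)*(l - 4)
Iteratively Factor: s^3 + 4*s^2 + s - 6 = (s + 2)*(s^2 + 2*s - 3) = (s - 1)*(s + 2)*(s + 3)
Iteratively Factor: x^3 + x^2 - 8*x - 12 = (x + 2)*(x^2 - x - 6) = (x - 3)*(x + 2)*(x + 2)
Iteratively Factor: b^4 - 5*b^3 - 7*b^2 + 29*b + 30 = (b + 2)*(b^3 - 7*b^2 + 7*b + 15) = (b - 5)*(b + 2)*(b^2 - 2*b - 3) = (b - 5)*(b + 1)*(b + 2)*(b - 3)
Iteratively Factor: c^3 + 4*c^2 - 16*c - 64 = (c + 4)*(c^2 - 16) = (c - 4)*(c + 4)*(c + 4)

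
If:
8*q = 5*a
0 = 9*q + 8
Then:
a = -64/45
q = -8/9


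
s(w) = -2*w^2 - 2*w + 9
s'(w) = -4*w - 2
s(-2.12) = 4.25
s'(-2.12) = 6.48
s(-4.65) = -24.94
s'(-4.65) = 16.60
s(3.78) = -27.14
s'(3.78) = -17.12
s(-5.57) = -41.91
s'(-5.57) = 20.28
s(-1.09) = 8.80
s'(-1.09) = 2.36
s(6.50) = -88.50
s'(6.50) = -28.00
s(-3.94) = -14.17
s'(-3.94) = 13.76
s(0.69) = 6.67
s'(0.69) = -4.76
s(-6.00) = -51.00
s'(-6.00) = 22.00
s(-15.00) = -411.00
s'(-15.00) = 58.00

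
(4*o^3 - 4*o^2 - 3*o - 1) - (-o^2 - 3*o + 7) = 4*o^3 - 3*o^2 - 8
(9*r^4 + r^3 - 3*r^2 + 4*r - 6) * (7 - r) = -9*r^5 + 62*r^4 + 10*r^3 - 25*r^2 + 34*r - 42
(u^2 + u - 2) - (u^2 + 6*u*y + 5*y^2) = -6*u*y + u - 5*y^2 - 2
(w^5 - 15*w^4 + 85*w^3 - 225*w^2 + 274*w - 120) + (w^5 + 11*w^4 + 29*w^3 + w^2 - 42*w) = 2*w^5 - 4*w^4 + 114*w^3 - 224*w^2 + 232*w - 120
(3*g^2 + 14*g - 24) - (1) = 3*g^2 + 14*g - 25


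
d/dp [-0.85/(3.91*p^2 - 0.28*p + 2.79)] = (6.647*p - 0.238)/(3.91*p^2 - 0.28*p + 2.79)^2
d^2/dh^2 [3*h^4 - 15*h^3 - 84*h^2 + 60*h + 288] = 36*h^2 - 90*h - 168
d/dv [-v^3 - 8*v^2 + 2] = v*(-3*v - 16)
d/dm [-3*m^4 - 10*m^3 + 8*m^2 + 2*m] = -12*m^3 - 30*m^2 + 16*m + 2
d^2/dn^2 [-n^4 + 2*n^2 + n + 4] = 4 - 12*n^2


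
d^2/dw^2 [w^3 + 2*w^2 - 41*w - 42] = 6*w + 4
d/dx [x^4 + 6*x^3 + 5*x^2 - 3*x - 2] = 4*x^3 + 18*x^2 + 10*x - 3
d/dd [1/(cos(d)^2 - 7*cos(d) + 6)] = (2*cos(d) - 7)*sin(d)/(cos(d)^2 - 7*cos(d) + 6)^2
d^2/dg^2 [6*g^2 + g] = 12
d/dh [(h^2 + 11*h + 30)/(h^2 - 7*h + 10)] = 2*(-9*h^2 - 20*h + 160)/(h^4 - 14*h^3 + 69*h^2 - 140*h + 100)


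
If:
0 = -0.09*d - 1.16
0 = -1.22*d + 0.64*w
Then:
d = -12.89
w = -24.57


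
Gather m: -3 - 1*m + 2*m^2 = 2*m^2 - m - 3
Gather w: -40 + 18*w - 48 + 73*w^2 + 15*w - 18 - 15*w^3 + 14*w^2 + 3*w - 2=-15*w^3 + 87*w^2 + 36*w - 108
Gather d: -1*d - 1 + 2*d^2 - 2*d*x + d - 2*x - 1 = 2*d^2 - 2*d*x - 2*x - 2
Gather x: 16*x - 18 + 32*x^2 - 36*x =32*x^2 - 20*x - 18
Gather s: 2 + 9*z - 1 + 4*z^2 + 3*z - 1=4*z^2 + 12*z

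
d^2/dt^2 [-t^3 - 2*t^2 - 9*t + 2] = -6*t - 4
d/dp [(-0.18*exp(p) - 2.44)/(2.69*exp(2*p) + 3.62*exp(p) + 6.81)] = (0.4842*exp(2*p) + 13.1272*exp(p) + 7.607)*exp(p)/(7.2361*exp(4*p) + 19.4756*exp(3*p) + 49.7422*exp(2*p) + 49.3044*exp(p) + 46.3761)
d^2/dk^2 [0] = 0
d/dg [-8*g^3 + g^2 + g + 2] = -24*g^2 + 2*g + 1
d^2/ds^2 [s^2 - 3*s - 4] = 2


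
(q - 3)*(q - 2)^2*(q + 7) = q^4 - 33*q^2 + 100*q - 84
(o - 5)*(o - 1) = o^2 - 6*o + 5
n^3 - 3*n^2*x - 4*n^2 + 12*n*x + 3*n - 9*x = (n - 3)*(n - 1)*(n - 3*x)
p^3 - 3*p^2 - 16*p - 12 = (p - 6)*(p + 1)*(p + 2)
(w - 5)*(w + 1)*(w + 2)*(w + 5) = w^4 + 3*w^3 - 23*w^2 - 75*w - 50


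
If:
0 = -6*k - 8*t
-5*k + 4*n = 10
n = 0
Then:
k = -2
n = 0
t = 3/2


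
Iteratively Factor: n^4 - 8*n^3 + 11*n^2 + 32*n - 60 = (n - 3)*(n^3 - 5*n^2 - 4*n + 20) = (n - 3)*(n + 2)*(n^2 - 7*n + 10) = (n - 3)*(n - 2)*(n + 2)*(n - 5)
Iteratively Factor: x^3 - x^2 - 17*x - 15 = (x + 1)*(x^2 - 2*x - 15) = (x - 5)*(x + 1)*(x + 3)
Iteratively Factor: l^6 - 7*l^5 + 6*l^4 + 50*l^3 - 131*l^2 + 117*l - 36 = (l - 4)*(l^5 - 3*l^4 - 6*l^3 + 26*l^2 - 27*l + 9) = (l - 4)*(l - 1)*(l^4 - 2*l^3 - 8*l^2 + 18*l - 9) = (l - 4)*(l - 1)^2*(l^3 - l^2 - 9*l + 9) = (l - 4)*(l - 1)^2*(l + 3)*(l^2 - 4*l + 3) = (l - 4)*(l - 3)*(l - 1)^2*(l + 3)*(l - 1)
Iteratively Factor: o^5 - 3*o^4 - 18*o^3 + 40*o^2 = (o + 4)*(o^4 - 7*o^3 + 10*o^2) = (o - 2)*(o + 4)*(o^3 - 5*o^2) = (o - 5)*(o - 2)*(o + 4)*(o^2) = o*(o - 5)*(o - 2)*(o + 4)*(o)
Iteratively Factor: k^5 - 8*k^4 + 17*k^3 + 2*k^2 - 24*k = (k)*(k^4 - 8*k^3 + 17*k^2 + 2*k - 24) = k*(k - 4)*(k^3 - 4*k^2 + k + 6) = k*(k - 4)*(k - 3)*(k^2 - k - 2) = k*(k - 4)*(k - 3)*(k - 2)*(k + 1)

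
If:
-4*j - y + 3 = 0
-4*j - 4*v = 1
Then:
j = 3/4 - y/4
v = y/4 - 1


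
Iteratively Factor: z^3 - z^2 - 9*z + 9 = (z + 3)*(z^2 - 4*z + 3) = (z - 1)*(z + 3)*(z - 3)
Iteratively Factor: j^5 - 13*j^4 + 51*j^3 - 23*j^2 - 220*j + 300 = (j - 2)*(j^4 - 11*j^3 + 29*j^2 + 35*j - 150) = (j - 3)*(j - 2)*(j^3 - 8*j^2 + 5*j + 50) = (j - 5)*(j - 3)*(j - 2)*(j^2 - 3*j - 10) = (j - 5)^2*(j - 3)*(j - 2)*(j + 2)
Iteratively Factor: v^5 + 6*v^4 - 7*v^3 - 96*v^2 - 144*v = (v - 4)*(v^4 + 10*v^3 + 33*v^2 + 36*v) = (v - 4)*(v + 4)*(v^3 + 6*v^2 + 9*v) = v*(v - 4)*(v + 4)*(v^2 + 6*v + 9) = v*(v - 4)*(v + 3)*(v + 4)*(v + 3)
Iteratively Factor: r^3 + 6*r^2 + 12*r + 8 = (r + 2)*(r^2 + 4*r + 4) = (r + 2)^2*(r + 2)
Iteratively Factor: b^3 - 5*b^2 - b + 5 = (b - 5)*(b^2 - 1) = (b - 5)*(b - 1)*(b + 1)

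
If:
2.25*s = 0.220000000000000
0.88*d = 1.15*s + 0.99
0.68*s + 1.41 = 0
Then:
No Solution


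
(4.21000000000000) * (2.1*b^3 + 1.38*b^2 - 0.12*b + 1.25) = 8.841*b^3 + 5.8098*b^2 - 0.5052*b + 5.2625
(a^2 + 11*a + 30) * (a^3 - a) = a^5 + 11*a^4 + 29*a^3 - 11*a^2 - 30*a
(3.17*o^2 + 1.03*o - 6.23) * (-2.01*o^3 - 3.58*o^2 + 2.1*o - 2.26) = -6.3717*o^5 - 13.4189*o^4 + 15.4919*o^3 + 17.3022*o^2 - 15.4108*o + 14.0798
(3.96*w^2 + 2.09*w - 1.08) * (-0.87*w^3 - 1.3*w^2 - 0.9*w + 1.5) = -3.4452*w^5 - 6.9663*w^4 - 5.3414*w^3 + 5.463*w^2 + 4.107*w - 1.62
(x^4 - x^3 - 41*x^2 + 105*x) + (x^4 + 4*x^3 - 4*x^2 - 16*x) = 2*x^4 + 3*x^3 - 45*x^2 + 89*x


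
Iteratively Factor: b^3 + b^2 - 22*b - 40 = (b - 5)*(b^2 + 6*b + 8) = (b - 5)*(b + 4)*(b + 2)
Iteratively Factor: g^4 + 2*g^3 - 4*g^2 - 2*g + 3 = (g - 1)*(g^3 + 3*g^2 - g - 3) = (g - 1)*(g + 1)*(g^2 + 2*g - 3) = (g - 1)^2*(g + 1)*(g + 3)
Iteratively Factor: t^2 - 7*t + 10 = (t - 2)*(t - 5)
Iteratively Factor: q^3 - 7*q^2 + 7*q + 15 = (q - 3)*(q^2 - 4*q - 5) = (q - 5)*(q - 3)*(q + 1)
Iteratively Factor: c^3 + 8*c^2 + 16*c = (c + 4)*(c^2 + 4*c) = (c + 4)^2*(c)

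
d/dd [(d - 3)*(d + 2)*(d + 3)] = 3*d^2 + 4*d - 9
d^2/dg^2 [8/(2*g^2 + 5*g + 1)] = 16*(-4*g^2 - 10*g + (4*g + 5)^2 - 2)/(2*g^2 + 5*g + 1)^3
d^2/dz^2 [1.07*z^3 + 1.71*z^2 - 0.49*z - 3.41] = 6.42*z + 3.42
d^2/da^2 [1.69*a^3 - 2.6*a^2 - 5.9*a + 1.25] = 10.14*a - 5.2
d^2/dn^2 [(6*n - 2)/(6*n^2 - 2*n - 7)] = 8*(3*(2 - 9*n)*(-6*n^2 + 2*n + 7) - 2*(3*n - 1)*(6*n - 1)^2)/(-6*n^2 + 2*n + 7)^3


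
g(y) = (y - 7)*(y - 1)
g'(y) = 2*y - 8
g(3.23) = -8.41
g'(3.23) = -1.54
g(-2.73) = 36.29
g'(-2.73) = -13.46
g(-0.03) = 7.24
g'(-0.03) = -8.06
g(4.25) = -8.94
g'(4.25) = 0.50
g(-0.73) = 13.37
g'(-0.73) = -9.46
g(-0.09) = 7.73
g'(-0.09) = -8.18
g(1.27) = -1.55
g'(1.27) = -5.46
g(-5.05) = 72.90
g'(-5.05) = -18.10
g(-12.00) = 247.00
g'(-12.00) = -32.00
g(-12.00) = 247.00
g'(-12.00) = -32.00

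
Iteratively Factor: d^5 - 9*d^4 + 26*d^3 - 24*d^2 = (d)*(d^4 - 9*d^3 + 26*d^2 - 24*d) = d^2*(d^3 - 9*d^2 + 26*d - 24) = d^2*(d - 4)*(d^2 - 5*d + 6) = d^2*(d - 4)*(d - 3)*(d - 2)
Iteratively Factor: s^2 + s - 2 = (s - 1)*(s + 2)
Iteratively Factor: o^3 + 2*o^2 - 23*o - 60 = (o + 3)*(o^2 - o - 20) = (o - 5)*(o + 3)*(o + 4)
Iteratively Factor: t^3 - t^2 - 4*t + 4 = (t - 2)*(t^2 + t - 2) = (t - 2)*(t + 2)*(t - 1)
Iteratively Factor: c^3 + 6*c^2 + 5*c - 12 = (c + 4)*(c^2 + 2*c - 3) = (c + 3)*(c + 4)*(c - 1)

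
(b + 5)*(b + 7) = b^2 + 12*b + 35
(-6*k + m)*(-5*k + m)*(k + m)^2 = 30*k^4 + 49*k^3*m + 9*k^2*m^2 - 9*k*m^3 + m^4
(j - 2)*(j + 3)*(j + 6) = j^3 + 7*j^2 - 36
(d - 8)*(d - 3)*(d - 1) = d^3 - 12*d^2 + 35*d - 24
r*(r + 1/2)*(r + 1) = r^3 + 3*r^2/2 + r/2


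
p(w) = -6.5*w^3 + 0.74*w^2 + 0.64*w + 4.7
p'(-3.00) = -179.30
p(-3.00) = 184.94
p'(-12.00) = -2825.12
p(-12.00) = 11335.58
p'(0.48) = -3.14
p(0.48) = 4.46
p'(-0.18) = -0.26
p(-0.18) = 4.65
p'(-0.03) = 0.58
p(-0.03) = 4.68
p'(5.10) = -499.01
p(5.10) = -835.02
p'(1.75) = -56.49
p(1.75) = -26.75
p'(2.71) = -138.56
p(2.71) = -117.50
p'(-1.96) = -77.17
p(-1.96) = 55.23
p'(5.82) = -651.26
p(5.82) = -1247.90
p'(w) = -19.5*w^2 + 1.48*w + 0.64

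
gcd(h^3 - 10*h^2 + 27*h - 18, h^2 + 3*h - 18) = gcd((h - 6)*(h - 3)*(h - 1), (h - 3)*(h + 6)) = h - 3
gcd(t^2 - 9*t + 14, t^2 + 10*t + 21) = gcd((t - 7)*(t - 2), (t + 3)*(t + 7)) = 1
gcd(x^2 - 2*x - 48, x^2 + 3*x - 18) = x + 6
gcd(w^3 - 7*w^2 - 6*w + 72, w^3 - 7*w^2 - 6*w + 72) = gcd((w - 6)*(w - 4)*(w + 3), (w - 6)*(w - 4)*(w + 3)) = w^3 - 7*w^2 - 6*w + 72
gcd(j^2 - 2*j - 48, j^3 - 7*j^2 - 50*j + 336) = j - 8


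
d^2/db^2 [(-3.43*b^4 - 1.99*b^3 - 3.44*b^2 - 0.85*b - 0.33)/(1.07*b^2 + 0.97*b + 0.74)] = (-7.854014*b^6 - 21.359982*b^5 - 35.658966*b^4 - 34.79186*b^3 - 17.033898*b^2 - 4.555206*b - 2.645634)/(1.225043*b^6 + 3.331659*b^5 + 5.561967*b^4 + 5.520949*b^3 + 3.846594*b^2 + 1.593516*b + 0.405224)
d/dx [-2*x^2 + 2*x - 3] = 2 - 4*x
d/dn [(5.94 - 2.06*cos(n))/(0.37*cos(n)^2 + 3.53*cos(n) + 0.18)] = (-0.7622*cos(n)^2 + 4.3956*cos(n) + 21.339)*sin(n)/(0.1369*cos(n)^4 + 2.6122*cos(n)^3 + 12.5941*cos(n)^2 + 1.2708*cos(n) + 0.0324)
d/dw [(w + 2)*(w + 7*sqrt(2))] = 2*w + 2 + 7*sqrt(2)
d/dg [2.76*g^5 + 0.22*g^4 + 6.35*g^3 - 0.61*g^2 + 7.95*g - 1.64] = 13.8*g^4 + 0.88*g^3 + 19.05*g^2 - 1.22*g + 7.95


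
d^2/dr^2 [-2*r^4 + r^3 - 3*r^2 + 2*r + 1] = -24*r^2 + 6*r - 6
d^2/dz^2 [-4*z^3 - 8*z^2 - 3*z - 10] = -24*z - 16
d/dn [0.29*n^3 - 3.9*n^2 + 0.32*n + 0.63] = 0.87*n^2 - 7.8*n + 0.32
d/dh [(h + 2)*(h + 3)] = 2*h + 5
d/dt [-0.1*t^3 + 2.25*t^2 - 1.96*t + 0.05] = -0.3*t^2 + 4.5*t - 1.96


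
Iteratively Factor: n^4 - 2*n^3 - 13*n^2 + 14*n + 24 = (n - 4)*(n^3 + 2*n^2 - 5*n - 6) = (n - 4)*(n + 3)*(n^2 - n - 2) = (n - 4)*(n + 1)*(n + 3)*(n - 2)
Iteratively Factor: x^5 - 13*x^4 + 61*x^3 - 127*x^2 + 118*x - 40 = (x - 1)*(x^4 - 12*x^3 + 49*x^2 - 78*x + 40) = (x - 4)*(x - 1)*(x^3 - 8*x^2 + 17*x - 10) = (x - 5)*(x - 4)*(x - 1)*(x^2 - 3*x + 2) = (x - 5)*(x - 4)*(x - 2)*(x - 1)*(x - 1)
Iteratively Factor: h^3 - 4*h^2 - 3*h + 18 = (h - 3)*(h^2 - h - 6) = (h - 3)^2*(h + 2)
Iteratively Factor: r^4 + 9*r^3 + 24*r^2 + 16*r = (r + 4)*(r^3 + 5*r^2 + 4*r) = (r + 1)*(r + 4)*(r^2 + 4*r) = (r + 1)*(r + 4)^2*(r)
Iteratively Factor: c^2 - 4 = (c - 2)*(c + 2)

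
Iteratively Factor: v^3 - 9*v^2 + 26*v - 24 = (v - 3)*(v^2 - 6*v + 8) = (v - 3)*(v - 2)*(v - 4)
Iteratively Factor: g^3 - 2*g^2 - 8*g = (g)*(g^2 - 2*g - 8) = g*(g + 2)*(g - 4)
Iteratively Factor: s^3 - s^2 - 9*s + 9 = (s - 1)*(s^2 - 9) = (s - 3)*(s - 1)*(s + 3)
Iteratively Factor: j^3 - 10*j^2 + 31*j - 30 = (j - 5)*(j^2 - 5*j + 6) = (j - 5)*(j - 3)*(j - 2)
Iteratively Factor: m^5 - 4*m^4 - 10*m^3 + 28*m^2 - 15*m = (m - 1)*(m^4 - 3*m^3 - 13*m^2 + 15*m) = (m - 1)*(m + 3)*(m^3 - 6*m^2 + 5*m) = m*(m - 1)*(m + 3)*(m^2 - 6*m + 5) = m*(m - 5)*(m - 1)*(m + 3)*(m - 1)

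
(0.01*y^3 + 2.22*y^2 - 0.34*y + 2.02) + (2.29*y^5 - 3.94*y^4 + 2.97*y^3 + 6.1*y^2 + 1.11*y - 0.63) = 2.29*y^5 - 3.94*y^4 + 2.98*y^3 + 8.32*y^2 + 0.77*y + 1.39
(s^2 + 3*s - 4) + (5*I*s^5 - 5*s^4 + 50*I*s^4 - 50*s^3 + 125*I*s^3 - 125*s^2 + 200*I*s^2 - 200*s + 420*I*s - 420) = 5*I*s^5 - 5*s^4 + 50*I*s^4 - 50*s^3 + 125*I*s^3 - 124*s^2 + 200*I*s^2 - 197*s + 420*I*s - 424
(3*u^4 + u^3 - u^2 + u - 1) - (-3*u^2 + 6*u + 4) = 3*u^4 + u^3 + 2*u^2 - 5*u - 5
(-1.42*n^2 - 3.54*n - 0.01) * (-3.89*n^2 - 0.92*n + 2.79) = 5.5238*n^4 + 15.077*n^3 - 0.6661*n^2 - 9.8674*n - 0.0279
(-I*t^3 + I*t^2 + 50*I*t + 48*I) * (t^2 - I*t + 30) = -I*t^5 - t^4 + I*t^4 + t^3 + 20*I*t^3 + 50*t^2 + 78*I*t^2 + 48*t + 1500*I*t + 1440*I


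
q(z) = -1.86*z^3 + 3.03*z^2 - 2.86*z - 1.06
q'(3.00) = -34.90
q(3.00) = -32.59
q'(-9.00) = -509.38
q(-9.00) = 1626.05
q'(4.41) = -84.66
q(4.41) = -114.27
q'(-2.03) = -38.16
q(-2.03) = 32.79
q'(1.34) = -4.76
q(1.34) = -3.93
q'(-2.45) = -51.20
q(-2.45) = 51.49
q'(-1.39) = -22.06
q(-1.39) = 13.76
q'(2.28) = -18.05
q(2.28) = -13.88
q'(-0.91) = -13.00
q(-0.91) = 5.45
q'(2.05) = -13.89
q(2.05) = -10.21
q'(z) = -5.58*z^2 + 6.06*z - 2.86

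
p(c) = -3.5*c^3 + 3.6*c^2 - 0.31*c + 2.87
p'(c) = -10.5*c^2 + 7.2*c - 0.31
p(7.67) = -1366.99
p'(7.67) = -562.79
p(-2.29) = 64.49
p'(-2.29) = -71.86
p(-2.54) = 84.24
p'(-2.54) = -86.34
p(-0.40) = 3.79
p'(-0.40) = -4.87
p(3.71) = -127.46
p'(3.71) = -118.12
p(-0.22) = 3.15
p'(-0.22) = -2.40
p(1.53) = -1.71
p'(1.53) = -13.87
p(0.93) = 2.88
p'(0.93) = -2.70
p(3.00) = -60.16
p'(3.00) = -73.21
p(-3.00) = 130.70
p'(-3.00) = -116.41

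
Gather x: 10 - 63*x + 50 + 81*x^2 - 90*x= 81*x^2 - 153*x + 60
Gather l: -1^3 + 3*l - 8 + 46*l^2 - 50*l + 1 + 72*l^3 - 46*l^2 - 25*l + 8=72*l^3 - 72*l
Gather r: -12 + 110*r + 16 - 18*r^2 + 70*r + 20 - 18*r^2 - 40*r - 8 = -36*r^2 + 140*r + 16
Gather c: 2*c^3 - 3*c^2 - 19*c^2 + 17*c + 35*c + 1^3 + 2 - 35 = 2*c^3 - 22*c^2 + 52*c - 32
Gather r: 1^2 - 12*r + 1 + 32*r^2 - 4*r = 32*r^2 - 16*r + 2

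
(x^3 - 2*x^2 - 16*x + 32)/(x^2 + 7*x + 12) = (x^2 - 6*x + 8)/(x + 3)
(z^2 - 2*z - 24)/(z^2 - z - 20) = (z - 6)/(z - 5)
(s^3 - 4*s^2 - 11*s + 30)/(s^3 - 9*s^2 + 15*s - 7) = (s^3 - 4*s^2 - 11*s + 30)/(s^3 - 9*s^2 + 15*s - 7)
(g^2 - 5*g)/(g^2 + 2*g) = (g - 5)/(g + 2)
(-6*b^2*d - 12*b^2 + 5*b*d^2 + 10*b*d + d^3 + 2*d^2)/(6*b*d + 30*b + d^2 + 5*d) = (-b*d - 2*b + d^2 + 2*d)/(d + 5)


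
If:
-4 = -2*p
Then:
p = 2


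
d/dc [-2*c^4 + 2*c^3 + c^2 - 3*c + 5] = -8*c^3 + 6*c^2 + 2*c - 3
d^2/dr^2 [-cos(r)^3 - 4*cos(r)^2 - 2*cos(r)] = 11*cos(r)/4 + 8*cos(2*r) + 9*cos(3*r)/4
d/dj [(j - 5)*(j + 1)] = 2*j - 4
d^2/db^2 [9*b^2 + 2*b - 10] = 18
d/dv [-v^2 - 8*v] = -2*v - 8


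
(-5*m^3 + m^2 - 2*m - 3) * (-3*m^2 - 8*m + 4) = 15*m^5 + 37*m^4 - 22*m^3 + 29*m^2 + 16*m - 12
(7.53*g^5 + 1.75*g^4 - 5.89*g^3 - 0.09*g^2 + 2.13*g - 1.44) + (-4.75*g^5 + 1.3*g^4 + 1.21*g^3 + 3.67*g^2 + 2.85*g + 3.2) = 2.78*g^5 + 3.05*g^4 - 4.68*g^3 + 3.58*g^2 + 4.98*g + 1.76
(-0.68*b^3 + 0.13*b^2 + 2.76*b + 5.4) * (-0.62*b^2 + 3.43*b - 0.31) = 0.4216*b^5 - 2.413*b^4 - 1.0545*b^3 + 6.0785*b^2 + 17.6664*b - 1.674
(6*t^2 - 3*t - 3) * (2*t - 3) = 12*t^3 - 24*t^2 + 3*t + 9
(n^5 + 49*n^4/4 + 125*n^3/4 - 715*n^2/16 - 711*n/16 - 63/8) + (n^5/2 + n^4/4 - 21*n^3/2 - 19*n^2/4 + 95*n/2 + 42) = 3*n^5/2 + 25*n^4/2 + 83*n^3/4 - 791*n^2/16 + 49*n/16 + 273/8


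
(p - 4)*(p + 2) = p^2 - 2*p - 8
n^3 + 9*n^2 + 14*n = n*(n + 2)*(n + 7)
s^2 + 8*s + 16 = (s + 4)^2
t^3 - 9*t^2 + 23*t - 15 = (t - 5)*(t - 3)*(t - 1)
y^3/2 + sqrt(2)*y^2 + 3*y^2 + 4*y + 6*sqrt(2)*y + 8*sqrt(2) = (y/2 + 1)*(y + 4)*(y + 2*sqrt(2))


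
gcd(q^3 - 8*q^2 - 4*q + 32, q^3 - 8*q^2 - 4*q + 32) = q^3 - 8*q^2 - 4*q + 32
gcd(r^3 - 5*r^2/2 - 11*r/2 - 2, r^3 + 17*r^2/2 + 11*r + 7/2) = r^2 + 3*r/2 + 1/2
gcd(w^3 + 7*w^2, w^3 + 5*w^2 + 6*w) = w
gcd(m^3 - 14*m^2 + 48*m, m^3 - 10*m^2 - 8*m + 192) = m^2 - 14*m + 48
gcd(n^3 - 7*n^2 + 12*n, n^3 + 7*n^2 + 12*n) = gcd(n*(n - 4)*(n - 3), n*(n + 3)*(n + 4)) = n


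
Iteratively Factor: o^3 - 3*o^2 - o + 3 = (o - 3)*(o^2 - 1) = (o - 3)*(o + 1)*(o - 1)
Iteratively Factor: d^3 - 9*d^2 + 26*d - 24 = (d - 2)*(d^2 - 7*d + 12) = (d - 4)*(d - 2)*(d - 3)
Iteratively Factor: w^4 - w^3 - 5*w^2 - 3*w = (w + 1)*(w^3 - 2*w^2 - 3*w) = w*(w + 1)*(w^2 - 2*w - 3) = w*(w + 1)^2*(w - 3)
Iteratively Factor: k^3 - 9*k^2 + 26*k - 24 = (k - 4)*(k^2 - 5*k + 6) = (k - 4)*(k - 2)*(k - 3)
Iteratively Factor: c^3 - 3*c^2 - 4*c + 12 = (c - 2)*(c^2 - c - 6) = (c - 2)*(c + 2)*(c - 3)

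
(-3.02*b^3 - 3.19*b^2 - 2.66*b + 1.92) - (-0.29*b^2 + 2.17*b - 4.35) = -3.02*b^3 - 2.9*b^2 - 4.83*b + 6.27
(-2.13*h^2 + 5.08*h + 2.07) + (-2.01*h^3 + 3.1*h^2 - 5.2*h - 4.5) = -2.01*h^3 + 0.97*h^2 - 0.12*h - 2.43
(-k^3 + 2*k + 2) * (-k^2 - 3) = k^5 + k^3 - 2*k^2 - 6*k - 6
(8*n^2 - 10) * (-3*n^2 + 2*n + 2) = -24*n^4 + 16*n^3 + 46*n^2 - 20*n - 20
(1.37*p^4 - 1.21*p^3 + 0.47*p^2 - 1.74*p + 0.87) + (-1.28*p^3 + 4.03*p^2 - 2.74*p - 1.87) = 1.37*p^4 - 2.49*p^3 + 4.5*p^2 - 4.48*p - 1.0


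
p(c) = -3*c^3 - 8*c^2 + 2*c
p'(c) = -9*c^2 - 16*c + 2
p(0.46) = -1.06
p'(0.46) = -7.26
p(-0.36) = -1.62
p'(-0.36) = 6.59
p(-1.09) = -7.80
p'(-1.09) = 8.75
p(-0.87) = -5.82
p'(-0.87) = 9.11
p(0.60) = -2.33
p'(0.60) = -10.84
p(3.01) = -148.27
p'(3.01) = -127.70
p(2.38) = -81.00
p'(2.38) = -87.06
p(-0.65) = -3.86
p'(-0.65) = 8.60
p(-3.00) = 3.00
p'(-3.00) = -31.00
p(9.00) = -2817.00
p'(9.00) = -871.00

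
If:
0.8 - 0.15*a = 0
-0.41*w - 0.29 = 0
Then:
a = 5.33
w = -0.71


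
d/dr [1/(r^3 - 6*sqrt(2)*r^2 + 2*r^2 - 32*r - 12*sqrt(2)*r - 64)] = (-3*r^2 - 4*r + 12*sqrt(2)*r + 12*sqrt(2) + 32)/(-r^3 - 2*r^2 + 6*sqrt(2)*r^2 + 12*sqrt(2)*r + 32*r + 64)^2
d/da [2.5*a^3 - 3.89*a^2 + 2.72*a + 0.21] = 7.5*a^2 - 7.78*a + 2.72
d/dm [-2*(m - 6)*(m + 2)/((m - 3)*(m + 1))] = 4*(-m^2 - 9*m + 6)/(m^4 - 4*m^3 - 2*m^2 + 12*m + 9)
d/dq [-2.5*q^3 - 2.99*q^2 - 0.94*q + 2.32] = -7.5*q^2 - 5.98*q - 0.94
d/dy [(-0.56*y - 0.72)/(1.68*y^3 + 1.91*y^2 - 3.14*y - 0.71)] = (1.8816*y^3 + 4.6984*y^2 + 2.7504*y - 1.8632)/(2.8224*y^6 + 6.4176*y^5 - 6.9023*y^4 - 14.3804*y^3 + 7.1474*y^2 + 4.4588*y + 0.5041)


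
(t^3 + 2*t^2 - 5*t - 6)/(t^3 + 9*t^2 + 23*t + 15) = (t - 2)/(t + 5)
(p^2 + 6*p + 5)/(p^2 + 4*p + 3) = (p + 5)/(p + 3)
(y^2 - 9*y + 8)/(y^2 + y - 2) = (y - 8)/(y + 2)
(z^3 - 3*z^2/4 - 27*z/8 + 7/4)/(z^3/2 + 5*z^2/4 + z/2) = (8*z^3 - 6*z^2 - 27*z + 14)/(2*z*(2*z^2 + 5*z + 2))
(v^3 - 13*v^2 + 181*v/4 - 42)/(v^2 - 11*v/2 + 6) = (v^2 - 23*v/2 + 28)/(v - 4)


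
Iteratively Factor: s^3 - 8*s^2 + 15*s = (s - 5)*(s^2 - 3*s) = (s - 5)*(s - 3)*(s)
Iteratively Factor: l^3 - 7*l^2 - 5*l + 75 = (l + 3)*(l^2 - 10*l + 25) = (l - 5)*(l + 3)*(l - 5)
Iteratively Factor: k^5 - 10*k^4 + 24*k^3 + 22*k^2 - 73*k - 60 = (k + 1)*(k^4 - 11*k^3 + 35*k^2 - 13*k - 60) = (k + 1)^2*(k^3 - 12*k^2 + 47*k - 60) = (k - 4)*(k + 1)^2*(k^2 - 8*k + 15) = (k - 4)*(k - 3)*(k + 1)^2*(k - 5)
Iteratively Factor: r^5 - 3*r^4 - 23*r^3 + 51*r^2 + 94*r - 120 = (r + 4)*(r^4 - 7*r^3 + 5*r^2 + 31*r - 30) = (r + 2)*(r + 4)*(r^3 - 9*r^2 + 23*r - 15) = (r - 5)*(r + 2)*(r + 4)*(r^2 - 4*r + 3) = (r - 5)*(r - 1)*(r + 2)*(r + 4)*(r - 3)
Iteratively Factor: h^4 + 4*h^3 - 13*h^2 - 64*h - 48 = (h + 4)*(h^3 - 13*h - 12) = (h + 3)*(h + 4)*(h^2 - 3*h - 4) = (h - 4)*(h + 3)*(h + 4)*(h + 1)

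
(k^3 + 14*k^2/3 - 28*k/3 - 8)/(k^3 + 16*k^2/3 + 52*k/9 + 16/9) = 3*(k^2 + 4*k - 12)/(3*k^2 + 14*k + 8)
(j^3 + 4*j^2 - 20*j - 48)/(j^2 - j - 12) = (j^2 + 8*j + 12)/(j + 3)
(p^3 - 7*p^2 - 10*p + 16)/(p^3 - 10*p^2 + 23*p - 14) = (p^2 - 6*p - 16)/(p^2 - 9*p + 14)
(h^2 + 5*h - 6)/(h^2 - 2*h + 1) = (h + 6)/(h - 1)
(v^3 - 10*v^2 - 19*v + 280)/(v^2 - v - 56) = (v^2 - 2*v - 35)/(v + 7)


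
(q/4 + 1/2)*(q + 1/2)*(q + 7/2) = q^3/4 + 3*q^2/2 + 39*q/16 + 7/8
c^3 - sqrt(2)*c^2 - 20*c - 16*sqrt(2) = (c - 4*sqrt(2))*(c + sqrt(2))*(c + 2*sqrt(2))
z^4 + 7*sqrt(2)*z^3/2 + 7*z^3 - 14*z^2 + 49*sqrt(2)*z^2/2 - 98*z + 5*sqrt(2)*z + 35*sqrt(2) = (z + 7)*(z - sqrt(2))*(z - sqrt(2)/2)*(z + 5*sqrt(2))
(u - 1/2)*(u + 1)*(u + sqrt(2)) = u^3 + u^2/2 + sqrt(2)*u^2 - u/2 + sqrt(2)*u/2 - sqrt(2)/2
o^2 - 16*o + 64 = (o - 8)^2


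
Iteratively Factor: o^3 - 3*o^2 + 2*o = (o - 1)*(o^2 - 2*o) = o*(o - 1)*(o - 2)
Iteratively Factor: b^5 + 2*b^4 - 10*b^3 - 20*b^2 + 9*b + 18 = (b + 3)*(b^4 - b^3 - 7*b^2 + b + 6) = (b + 2)*(b + 3)*(b^3 - 3*b^2 - b + 3) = (b - 1)*(b + 2)*(b + 3)*(b^2 - 2*b - 3) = (b - 3)*(b - 1)*(b + 2)*(b + 3)*(b + 1)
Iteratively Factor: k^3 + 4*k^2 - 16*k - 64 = (k + 4)*(k^2 - 16) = (k + 4)^2*(k - 4)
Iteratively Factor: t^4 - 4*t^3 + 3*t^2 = (t - 1)*(t^3 - 3*t^2) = t*(t - 1)*(t^2 - 3*t) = t^2*(t - 1)*(t - 3)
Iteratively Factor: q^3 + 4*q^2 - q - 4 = (q + 1)*(q^2 + 3*q - 4) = (q + 1)*(q + 4)*(q - 1)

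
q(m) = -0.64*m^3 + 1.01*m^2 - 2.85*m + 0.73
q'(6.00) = -59.85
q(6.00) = -118.25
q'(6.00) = -59.85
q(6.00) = -118.25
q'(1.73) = -5.10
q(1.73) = -4.49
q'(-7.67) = -131.29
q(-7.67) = 370.79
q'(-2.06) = -15.16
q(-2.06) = 16.48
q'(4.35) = -30.39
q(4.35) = -45.24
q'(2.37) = -8.85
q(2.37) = -8.87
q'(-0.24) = -3.45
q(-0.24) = 1.48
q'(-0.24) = -3.45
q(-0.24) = 1.48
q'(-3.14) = -28.12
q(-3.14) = 39.45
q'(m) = -1.92*m^2 + 2.02*m - 2.85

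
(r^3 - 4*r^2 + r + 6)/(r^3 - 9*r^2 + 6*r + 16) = (r - 3)/(r - 8)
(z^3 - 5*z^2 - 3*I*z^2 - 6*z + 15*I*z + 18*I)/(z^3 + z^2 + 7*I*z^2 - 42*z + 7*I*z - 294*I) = (z^2 + z*(1 - 3*I) - 3*I)/(z^2 + 7*z*(1 + I) + 49*I)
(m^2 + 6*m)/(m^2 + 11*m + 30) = m/(m + 5)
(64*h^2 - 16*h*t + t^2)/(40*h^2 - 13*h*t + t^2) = (-8*h + t)/(-5*h + t)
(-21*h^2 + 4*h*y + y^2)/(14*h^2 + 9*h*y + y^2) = (-3*h + y)/(2*h + y)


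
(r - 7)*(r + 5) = r^2 - 2*r - 35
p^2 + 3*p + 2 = (p + 1)*(p + 2)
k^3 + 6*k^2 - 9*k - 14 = (k - 2)*(k + 1)*(k + 7)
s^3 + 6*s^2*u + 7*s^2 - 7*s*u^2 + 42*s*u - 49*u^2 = (s + 7)*(s - u)*(s + 7*u)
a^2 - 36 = (a - 6)*(a + 6)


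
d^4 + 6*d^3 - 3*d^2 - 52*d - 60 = (d - 3)*(d + 2)^2*(d + 5)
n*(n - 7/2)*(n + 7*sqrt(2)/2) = n^3 - 7*n^2/2 + 7*sqrt(2)*n^2/2 - 49*sqrt(2)*n/4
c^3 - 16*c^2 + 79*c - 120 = (c - 8)*(c - 5)*(c - 3)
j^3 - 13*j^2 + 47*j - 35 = (j - 7)*(j - 5)*(j - 1)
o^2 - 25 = (o - 5)*(o + 5)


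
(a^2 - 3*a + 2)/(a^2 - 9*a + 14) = (a - 1)/(a - 7)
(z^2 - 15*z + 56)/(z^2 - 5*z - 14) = (z - 8)/(z + 2)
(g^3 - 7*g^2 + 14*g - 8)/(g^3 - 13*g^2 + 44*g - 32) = (g - 2)/(g - 8)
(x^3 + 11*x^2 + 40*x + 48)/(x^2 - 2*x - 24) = (x^2 + 7*x + 12)/(x - 6)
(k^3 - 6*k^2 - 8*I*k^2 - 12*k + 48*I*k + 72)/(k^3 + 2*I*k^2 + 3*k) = (k^3 + k^2*(-6 - 8*I) + 12*k*(-1 + 4*I) + 72)/(k*(k^2 + 2*I*k + 3))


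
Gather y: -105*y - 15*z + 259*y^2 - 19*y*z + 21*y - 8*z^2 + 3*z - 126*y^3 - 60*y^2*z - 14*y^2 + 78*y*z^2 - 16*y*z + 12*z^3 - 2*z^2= -126*y^3 + y^2*(245 - 60*z) + y*(78*z^2 - 35*z - 84) + 12*z^3 - 10*z^2 - 12*z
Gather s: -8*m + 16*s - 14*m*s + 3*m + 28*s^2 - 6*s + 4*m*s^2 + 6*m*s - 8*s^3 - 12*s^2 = -5*m - 8*s^3 + s^2*(4*m + 16) + s*(10 - 8*m)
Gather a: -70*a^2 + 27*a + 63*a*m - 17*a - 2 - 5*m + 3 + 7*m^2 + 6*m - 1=-70*a^2 + a*(63*m + 10) + 7*m^2 + m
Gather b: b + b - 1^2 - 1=2*b - 2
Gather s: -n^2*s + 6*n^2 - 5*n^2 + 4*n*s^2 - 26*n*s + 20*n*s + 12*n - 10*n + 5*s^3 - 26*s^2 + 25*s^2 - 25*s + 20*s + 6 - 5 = n^2 + 2*n + 5*s^3 + s^2*(4*n - 1) + s*(-n^2 - 6*n - 5) + 1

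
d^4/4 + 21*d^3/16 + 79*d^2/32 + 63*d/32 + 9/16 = (d/4 + 1/2)*(d + 3/4)*(d + 1)*(d + 3/2)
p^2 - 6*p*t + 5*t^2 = (p - 5*t)*(p - t)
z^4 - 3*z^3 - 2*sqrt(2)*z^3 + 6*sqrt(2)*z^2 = z^2*(z - 3)*(z - 2*sqrt(2))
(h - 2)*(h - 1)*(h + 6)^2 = h^4 + 9*h^3 + 2*h^2 - 84*h + 72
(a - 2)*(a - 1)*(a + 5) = a^3 + 2*a^2 - 13*a + 10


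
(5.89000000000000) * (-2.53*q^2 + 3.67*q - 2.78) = -14.9017*q^2 + 21.6163*q - 16.3742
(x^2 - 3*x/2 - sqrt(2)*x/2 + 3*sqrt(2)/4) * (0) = 0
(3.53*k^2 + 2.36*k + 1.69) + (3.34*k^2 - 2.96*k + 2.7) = 6.87*k^2 - 0.6*k + 4.39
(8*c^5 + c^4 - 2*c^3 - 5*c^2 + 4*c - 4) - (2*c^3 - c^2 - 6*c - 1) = 8*c^5 + c^4 - 4*c^3 - 4*c^2 + 10*c - 3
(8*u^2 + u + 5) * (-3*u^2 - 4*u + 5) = -24*u^4 - 35*u^3 + 21*u^2 - 15*u + 25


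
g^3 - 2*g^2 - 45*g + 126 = (g - 6)*(g - 3)*(g + 7)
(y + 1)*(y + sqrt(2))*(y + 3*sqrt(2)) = y^3 + y^2 + 4*sqrt(2)*y^2 + 4*sqrt(2)*y + 6*y + 6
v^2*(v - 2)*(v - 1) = v^4 - 3*v^3 + 2*v^2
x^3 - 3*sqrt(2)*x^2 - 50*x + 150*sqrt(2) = (x - 5*sqrt(2))*(x - 3*sqrt(2))*(x + 5*sqrt(2))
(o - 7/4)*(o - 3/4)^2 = o^3 - 13*o^2/4 + 51*o/16 - 63/64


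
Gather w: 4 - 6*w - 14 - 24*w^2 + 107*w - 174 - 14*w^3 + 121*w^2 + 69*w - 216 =-14*w^3 + 97*w^2 + 170*w - 400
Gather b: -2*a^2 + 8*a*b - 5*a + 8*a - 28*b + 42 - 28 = -2*a^2 + 3*a + b*(8*a - 28) + 14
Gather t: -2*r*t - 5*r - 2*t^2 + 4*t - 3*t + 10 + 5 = -5*r - 2*t^2 + t*(1 - 2*r) + 15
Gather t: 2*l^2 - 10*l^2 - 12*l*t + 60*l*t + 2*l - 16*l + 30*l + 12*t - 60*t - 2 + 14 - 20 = -8*l^2 + 16*l + t*(48*l - 48) - 8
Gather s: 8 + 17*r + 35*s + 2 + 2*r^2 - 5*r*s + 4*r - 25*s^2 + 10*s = 2*r^2 + 21*r - 25*s^2 + s*(45 - 5*r) + 10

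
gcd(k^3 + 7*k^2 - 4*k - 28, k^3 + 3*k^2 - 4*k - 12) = k^2 - 4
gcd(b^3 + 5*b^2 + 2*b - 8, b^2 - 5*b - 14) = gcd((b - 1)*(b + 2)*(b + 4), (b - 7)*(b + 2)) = b + 2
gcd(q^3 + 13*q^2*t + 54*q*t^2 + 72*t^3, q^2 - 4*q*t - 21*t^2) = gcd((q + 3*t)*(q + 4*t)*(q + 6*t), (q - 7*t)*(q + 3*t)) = q + 3*t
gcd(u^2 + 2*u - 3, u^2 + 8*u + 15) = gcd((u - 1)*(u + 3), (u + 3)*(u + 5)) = u + 3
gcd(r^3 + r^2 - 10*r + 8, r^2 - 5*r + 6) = r - 2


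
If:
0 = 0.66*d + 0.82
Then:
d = -1.24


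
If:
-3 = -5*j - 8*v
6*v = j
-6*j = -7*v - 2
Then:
No Solution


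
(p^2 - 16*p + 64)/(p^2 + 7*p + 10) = (p^2 - 16*p + 64)/(p^2 + 7*p + 10)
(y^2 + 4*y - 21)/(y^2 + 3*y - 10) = (y^2 + 4*y - 21)/(y^2 + 3*y - 10)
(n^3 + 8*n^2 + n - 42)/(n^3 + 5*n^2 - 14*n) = (n + 3)/n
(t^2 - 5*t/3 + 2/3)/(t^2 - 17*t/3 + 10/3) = (t - 1)/(t - 5)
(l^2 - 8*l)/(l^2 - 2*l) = (l - 8)/(l - 2)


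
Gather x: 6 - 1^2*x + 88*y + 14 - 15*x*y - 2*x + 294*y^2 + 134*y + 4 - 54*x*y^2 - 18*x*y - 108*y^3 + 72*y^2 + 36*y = x*(-54*y^2 - 33*y - 3) - 108*y^3 + 366*y^2 + 258*y + 24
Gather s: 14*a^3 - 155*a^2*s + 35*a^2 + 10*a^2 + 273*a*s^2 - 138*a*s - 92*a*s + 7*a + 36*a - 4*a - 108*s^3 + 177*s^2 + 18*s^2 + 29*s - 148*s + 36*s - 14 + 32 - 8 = 14*a^3 + 45*a^2 + 39*a - 108*s^3 + s^2*(273*a + 195) + s*(-155*a^2 - 230*a - 83) + 10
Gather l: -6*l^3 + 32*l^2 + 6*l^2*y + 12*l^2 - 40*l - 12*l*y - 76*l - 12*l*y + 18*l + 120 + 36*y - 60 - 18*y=-6*l^3 + l^2*(6*y + 44) + l*(-24*y - 98) + 18*y + 60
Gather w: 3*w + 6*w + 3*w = 12*w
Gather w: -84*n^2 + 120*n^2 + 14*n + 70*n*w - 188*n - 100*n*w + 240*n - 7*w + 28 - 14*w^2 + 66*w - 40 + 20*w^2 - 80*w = 36*n^2 + 66*n + 6*w^2 + w*(-30*n - 21) - 12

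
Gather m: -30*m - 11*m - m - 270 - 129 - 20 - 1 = -42*m - 420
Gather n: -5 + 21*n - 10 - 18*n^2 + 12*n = -18*n^2 + 33*n - 15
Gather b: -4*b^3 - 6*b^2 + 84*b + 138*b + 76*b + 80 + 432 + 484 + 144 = -4*b^3 - 6*b^2 + 298*b + 1140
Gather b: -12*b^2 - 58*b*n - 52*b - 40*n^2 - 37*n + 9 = -12*b^2 + b*(-58*n - 52) - 40*n^2 - 37*n + 9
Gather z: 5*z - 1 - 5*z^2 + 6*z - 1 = -5*z^2 + 11*z - 2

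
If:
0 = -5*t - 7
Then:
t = -7/5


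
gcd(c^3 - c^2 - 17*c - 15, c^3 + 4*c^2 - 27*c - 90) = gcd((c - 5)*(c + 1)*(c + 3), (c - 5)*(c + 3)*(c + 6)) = c^2 - 2*c - 15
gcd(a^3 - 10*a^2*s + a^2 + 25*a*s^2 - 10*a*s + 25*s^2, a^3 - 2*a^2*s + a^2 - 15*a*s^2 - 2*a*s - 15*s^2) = -a^2 + 5*a*s - a + 5*s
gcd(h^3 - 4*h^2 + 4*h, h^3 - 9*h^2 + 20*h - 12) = h - 2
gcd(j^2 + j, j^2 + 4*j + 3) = j + 1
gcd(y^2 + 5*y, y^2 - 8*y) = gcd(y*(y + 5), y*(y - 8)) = y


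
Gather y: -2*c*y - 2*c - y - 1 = -2*c + y*(-2*c - 1) - 1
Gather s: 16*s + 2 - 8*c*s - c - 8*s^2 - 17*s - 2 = -c - 8*s^2 + s*(-8*c - 1)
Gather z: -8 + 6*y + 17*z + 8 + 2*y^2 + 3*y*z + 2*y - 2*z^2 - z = 2*y^2 + 8*y - 2*z^2 + z*(3*y + 16)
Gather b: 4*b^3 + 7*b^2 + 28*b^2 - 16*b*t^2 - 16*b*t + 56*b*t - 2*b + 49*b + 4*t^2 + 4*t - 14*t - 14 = 4*b^3 + 35*b^2 + b*(-16*t^2 + 40*t + 47) + 4*t^2 - 10*t - 14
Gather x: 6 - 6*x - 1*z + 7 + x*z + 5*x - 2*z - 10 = x*(z - 1) - 3*z + 3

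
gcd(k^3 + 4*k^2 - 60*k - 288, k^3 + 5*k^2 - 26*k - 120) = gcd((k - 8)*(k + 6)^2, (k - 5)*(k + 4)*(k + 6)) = k + 6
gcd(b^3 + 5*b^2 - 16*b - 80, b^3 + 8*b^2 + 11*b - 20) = b^2 + 9*b + 20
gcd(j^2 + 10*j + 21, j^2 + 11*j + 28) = j + 7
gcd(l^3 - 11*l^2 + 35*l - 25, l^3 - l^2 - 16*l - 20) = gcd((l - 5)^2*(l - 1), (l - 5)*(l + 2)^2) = l - 5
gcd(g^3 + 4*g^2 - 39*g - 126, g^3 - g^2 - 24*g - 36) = g^2 - 3*g - 18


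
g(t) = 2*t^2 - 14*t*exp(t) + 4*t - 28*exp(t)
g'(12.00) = -34178454.20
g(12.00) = -31899603.12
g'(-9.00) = -31.99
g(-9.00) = 126.01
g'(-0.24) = -27.36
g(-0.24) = -20.23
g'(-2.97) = -7.90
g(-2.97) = 6.46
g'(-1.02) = -10.08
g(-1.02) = -6.95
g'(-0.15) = -30.94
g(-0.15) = -22.85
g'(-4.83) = -15.12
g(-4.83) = 27.65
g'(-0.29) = -25.55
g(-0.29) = -18.91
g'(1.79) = -390.49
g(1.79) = -304.23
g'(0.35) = -61.15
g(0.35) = -45.04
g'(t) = -14*t*exp(t) + 4*t - 42*exp(t) + 4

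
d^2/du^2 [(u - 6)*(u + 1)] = 2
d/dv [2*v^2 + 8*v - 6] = 4*v + 8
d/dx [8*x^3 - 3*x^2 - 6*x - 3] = 24*x^2 - 6*x - 6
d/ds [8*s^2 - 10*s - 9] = 16*s - 10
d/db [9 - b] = -1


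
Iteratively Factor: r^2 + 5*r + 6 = (r + 2)*(r + 3)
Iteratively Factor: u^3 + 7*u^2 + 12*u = (u)*(u^2 + 7*u + 12) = u*(u + 3)*(u + 4)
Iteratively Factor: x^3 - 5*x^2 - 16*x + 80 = (x + 4)*(x^2 - 9*x + 20) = (x - 5)*(x + 4)*(x - 4)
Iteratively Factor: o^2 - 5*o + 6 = (o - 3)*(o - 2)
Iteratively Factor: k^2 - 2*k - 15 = (k - 5)*(k + 3)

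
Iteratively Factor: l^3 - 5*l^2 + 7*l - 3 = (l - 1)*(l^2 - 4*l + 3) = (l - 3)*(l - 1)*(l - 1)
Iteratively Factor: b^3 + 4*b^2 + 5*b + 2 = (b + 1)*(b^2 + 3*b + 2) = (b + 1)*(b + 2)*(b + 1)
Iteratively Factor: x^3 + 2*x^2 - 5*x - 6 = (x + 3)*(x^2 - x - 2) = (x - 2)*(x + 3)*(x + 1)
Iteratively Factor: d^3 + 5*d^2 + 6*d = (d + 2)*(d^2 + 3*d) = (d + 2)*(d + 3)*(d)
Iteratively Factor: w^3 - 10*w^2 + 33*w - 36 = (w - 4)*(w^2 - 6*w + 9) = (w - 4)*(w - 3)*(w - 3)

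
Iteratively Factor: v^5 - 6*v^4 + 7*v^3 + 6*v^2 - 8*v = (v - 2)*(v^4 - 4*v^3 - v^2 + 4*v) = (v - 2)*(v + 1)*(v^3 - 5*v^2 + 4*v) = (v - 2)*(v - 1)*(v + 1)*(v^2 - 4*v) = v*(v - 2)*(v - 1)*(v + 1)*(v - 4)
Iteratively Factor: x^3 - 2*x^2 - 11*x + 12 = (x - 1)*(x^2 - x - 12) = (x - 1)*(x + 3)*(x - 4)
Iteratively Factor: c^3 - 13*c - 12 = (c + 1)*(c^2 - c - 12) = (c - 4)*(c + 1)*(c + 3)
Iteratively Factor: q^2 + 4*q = (q)*(q + 4)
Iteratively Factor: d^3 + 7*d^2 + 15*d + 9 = (d + 3)*(d^2 + 4*d + 3) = (d + 3)^2*(d + 1)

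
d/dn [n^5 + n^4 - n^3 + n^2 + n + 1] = 5*n^4 + 4*n^3 - 3*n^2 + 2*n + 1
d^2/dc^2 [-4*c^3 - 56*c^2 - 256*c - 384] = -24*c - 112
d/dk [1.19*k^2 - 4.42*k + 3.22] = 2.38*k - 4.42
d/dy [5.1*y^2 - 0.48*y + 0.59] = 10.2*y - 0.48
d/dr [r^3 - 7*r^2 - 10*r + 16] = 3*r^2 - 14*r - 10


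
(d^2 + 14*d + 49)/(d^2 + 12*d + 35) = (d + 7)/(d + 5)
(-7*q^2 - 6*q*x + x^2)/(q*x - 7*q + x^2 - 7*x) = (-7*q + x)/(x - 7)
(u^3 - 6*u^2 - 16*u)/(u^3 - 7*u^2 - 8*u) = (u + 2)/(u + 1)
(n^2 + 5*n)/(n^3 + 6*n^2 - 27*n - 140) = n*(n + 5)/(n^3 + 6*n^2 - 27*n - 140)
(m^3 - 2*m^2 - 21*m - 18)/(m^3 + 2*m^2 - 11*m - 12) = (m^2 - 3*m - 18)/(m^2 + m - 12)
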